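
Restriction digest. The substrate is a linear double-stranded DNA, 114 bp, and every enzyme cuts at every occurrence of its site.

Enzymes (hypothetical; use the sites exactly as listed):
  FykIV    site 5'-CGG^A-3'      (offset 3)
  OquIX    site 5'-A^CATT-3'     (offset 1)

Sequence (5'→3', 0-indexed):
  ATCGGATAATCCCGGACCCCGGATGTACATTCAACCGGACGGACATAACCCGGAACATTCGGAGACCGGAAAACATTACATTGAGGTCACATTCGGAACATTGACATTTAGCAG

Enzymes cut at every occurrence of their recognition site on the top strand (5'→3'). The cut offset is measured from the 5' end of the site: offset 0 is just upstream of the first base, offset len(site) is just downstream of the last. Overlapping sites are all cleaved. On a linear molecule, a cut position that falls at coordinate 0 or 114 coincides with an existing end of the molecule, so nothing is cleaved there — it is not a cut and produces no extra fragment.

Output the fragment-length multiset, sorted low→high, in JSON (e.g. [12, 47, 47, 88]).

Per-enzyme occurrences:
  FykIV CGGA/3: at [2, 12, 19, 35, 39, 50, 59, 66, 93] ⇒ [5, 15, 22, 38, 42, 53, 62, 69, 96]
  OquIX ACATT/1: at [26, 54, 72, 77, 88, 97, 103] ⇒ [27, 55, 73, 78, 89, 98, 104]

Pooled cuts: [5, 15, 22, 27, 38, 42, 53, 55, 62, 69, 73, 78, 89, 96, 98, 104]

Fragments:
  [0,5): 5 bp
  [5,15): 10 bp
  [15,22): 7 bp
  [22,27): 5 bp
  [27,38): 11 bp
  [38,42): 4 bp
  [42,53): 11 bp
  [53,55): 2 bp
  [55,62): 7 bp
  [62,69): 7 bp
  [69,73): 4 bp
  [73,78): 5 bp
  [78,89): 11 bp
  [89,96): 7 bp
  [96,98): 2 bp
  [98,104): 6 bp
  [104,114): 10 bp

[2,2,4,4,5,5,5,6,7,7,7,7,10,10,11,11,11]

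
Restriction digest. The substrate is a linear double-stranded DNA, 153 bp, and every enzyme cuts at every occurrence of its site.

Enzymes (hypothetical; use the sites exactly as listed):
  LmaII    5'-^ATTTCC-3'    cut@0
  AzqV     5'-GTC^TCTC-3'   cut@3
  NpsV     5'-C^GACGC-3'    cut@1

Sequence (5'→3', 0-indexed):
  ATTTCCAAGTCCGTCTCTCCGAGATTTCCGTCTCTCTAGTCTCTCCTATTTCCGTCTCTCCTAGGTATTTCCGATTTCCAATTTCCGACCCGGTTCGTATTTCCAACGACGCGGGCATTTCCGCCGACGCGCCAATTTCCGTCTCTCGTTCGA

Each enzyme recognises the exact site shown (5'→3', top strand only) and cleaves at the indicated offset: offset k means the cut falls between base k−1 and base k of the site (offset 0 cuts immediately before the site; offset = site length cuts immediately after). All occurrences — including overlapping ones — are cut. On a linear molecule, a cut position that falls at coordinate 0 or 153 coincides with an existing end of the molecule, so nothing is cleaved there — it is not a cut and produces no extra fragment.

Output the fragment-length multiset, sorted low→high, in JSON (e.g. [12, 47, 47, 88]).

[6,7,7,8,9,9,9,9,9,9,9,9,10,10,15,18]

Site scan:
  LmaII (ATTTCC, off=0): starts [0, 23, 47, 66, 73, 80, 98, 116, 134] → cuts [23, 47, 66, 73, 80, 98, 116, 134] (position 0 is a terminus of the linear molecule — no cut)
  AzqV (GTCTCTC, off=3): starts [12, 29, 38, 53, 140] → cuts [15, 32, 41, 56, 143]
  NpsV (CGACGC, off=1): starts [106, 124] → cuts [107, 125]

Pooled cuts: [15, 23, 32, 41, 47, 56, 66, 73, 80, 98, 107, 116, 125, 134, 143]

Fragments:
  [0,15): 15 bp
  [15,23): 8 bp
  [23,32): 9 bp
  [32,41): 9 bp
  [41,47): 6 bp
  [47,56): 9 bp
  [56,66): 10 bp
  [66,73): 7 bp
  [73,80): 7 bp
  [80,98): 18 bp
  [98,107): 9 bp
  [107,116): 9 bp
  [116,125): 9 bp
  [125,134): 9 bp
  [134,143): 9 bp
  [143,153): 10 bp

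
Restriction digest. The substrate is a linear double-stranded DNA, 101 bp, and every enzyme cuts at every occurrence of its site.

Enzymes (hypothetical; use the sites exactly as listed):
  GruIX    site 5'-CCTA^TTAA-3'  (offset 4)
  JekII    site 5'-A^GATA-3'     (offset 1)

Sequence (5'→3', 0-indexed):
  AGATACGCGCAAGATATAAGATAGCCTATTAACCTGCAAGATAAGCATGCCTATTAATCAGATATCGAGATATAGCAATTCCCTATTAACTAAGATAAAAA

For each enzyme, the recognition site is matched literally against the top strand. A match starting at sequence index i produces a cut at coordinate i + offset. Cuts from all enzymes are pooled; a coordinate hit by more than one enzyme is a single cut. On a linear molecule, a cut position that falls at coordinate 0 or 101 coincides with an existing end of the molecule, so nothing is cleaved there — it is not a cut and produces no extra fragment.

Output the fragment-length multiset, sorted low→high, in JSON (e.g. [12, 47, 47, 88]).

Per-enzyme occurrences:
  GruIX CCTATTAA/4: at [24, 49, 81] ⇒ [28, 53, 85]
  JekII AGATA/1: at [0, 11, 18, 38, 59, 67, 92] ⇒ [1, 12, 19, 39, 60, 68, 93]

Pooled cuts: [1, 12, 19, 28, 39, 53, 60, 68, 85, 93]

Fragment lengths:
  [0,1): 1 bp
  [1,12): 11 bp
  [12,19): 7 bp
  [19,28): 9 bp
  [28,39): 11 bp
  [39,53): 14 bp
  [53,60): 7 bp
  [60,68): 8 bp
  [68,85): 17 bp
  [85,93): 8 bp
  [93,101): 8 bp

[1,7,7,8,8,8,9,11,11,14,17]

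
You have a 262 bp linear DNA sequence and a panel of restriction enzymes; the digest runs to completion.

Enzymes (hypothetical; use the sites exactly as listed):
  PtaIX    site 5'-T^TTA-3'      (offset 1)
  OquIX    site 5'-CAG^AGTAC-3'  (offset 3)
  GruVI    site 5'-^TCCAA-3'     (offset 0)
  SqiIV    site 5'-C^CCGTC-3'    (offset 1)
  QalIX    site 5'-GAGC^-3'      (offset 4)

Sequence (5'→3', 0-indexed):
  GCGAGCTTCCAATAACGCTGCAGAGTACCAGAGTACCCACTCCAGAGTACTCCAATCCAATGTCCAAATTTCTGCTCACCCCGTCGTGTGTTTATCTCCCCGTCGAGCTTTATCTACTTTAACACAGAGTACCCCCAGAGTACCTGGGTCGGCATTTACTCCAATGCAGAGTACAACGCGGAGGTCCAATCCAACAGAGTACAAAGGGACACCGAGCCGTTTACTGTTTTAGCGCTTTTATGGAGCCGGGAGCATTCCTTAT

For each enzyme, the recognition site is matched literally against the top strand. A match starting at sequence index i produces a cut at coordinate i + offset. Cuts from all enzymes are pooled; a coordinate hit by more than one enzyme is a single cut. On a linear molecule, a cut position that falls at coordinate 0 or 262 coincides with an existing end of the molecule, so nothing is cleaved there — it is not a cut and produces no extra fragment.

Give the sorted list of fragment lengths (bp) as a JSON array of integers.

[1,1,3,4,5,5,5,6,7,7,8,8,8,8,9,9,9,9,9,9,10,11,11,14,15,16,17,18,20]

Scan for sites:
  PtaIX TTTA/1: at [90, 108, 117, 154, 219, 227, 236] ⇒ [91, 109, 118, 155, 220, 228, 237]
  OquIX CAGAGTAC/3: at [20, 28, 42, 124, 135, 166, 194] ⇒ [23, 31, 45, 127, 138, 169, 197]
  GruVI TCCAA/0: at [7, 50, 55, 62, 159, 184, 189] ⇒ [7, 50, 55, 62, 159, 184, 189]
  SqiIV CCCGTC/1: at [79, 98] ⇒ [80, 99]
  QalIX GAGC/4: at [2, 104, 213, 242, 249] ⇒ [6, 108, 217, 246, 253]

Pooled cuts: [6, 7, 23, 31, 45, 50, 55, 62, 80, 91, 99, 108, 109, 118, 127, 138, 155, 159, 169, 184, 189, 197, 217, 220, 228, 237, 246, 253]

Fragment lengths:
  [0,6): 6 bp
  [6,7): 1 bp
  [7,23): 16 bp
  [23,31): 8 bp
  [31,45): 14 bp
  [45,50): 5 bp
  [50,55): 5 bp
  [55,62): 7 bp
  [62,80): 18 bp
  [80,91): 11 bp
  [91,99): 8 bp
  [99,108): 9 bp
  [108,109): 1 bp
  [109,118): 9 bp
  [118,127): 9 bp
  [127,138): 11 bp
  [138,155): 17 bp
  [155,159): 4 bp
  [159,169): 10 bp
  [169,184): 15 bp
  [184,189): 5 bp
  [189,197): 8 bp
  [197,217): 20 bp
  [217,220): 3 bp
  [220,228): 8 bp
  [228,237): 9 bp
  [237,246): 9 bp
  [246,253): 7 bp
  [253,262): 9 bp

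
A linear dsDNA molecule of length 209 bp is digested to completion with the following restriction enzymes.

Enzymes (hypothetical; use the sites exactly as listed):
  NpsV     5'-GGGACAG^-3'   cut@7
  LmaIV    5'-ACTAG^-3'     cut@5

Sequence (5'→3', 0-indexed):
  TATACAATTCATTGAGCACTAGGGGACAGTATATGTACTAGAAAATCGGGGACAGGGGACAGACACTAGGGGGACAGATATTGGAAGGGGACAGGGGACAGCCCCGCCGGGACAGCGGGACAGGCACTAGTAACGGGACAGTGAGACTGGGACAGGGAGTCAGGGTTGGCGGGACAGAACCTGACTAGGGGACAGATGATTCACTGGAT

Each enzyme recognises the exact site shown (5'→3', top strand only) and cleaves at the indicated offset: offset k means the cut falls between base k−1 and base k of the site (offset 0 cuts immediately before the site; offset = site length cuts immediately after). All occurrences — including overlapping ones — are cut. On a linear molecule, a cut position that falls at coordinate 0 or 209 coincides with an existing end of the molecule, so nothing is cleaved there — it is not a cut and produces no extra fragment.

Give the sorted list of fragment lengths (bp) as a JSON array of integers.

[7,7,7,7,7,7,8,8,11,11,12,14,14,14,14,17,22,22]

Site scan:
  NpsV GGGACAG/7: at [22, 48, 55, 70, 87, 94, 108, 116, 134, 148, 170, 188] ⇒ [29, 55, 62, 77, 94, 101, 115, 123, 141, 155, 177, 195]
  LmaIV ACTAG/5: at [17, 36, 64, 125, 183] ⇒ [22, 41, 69, 130, 188]

All cut coordinates (distinct, sorted): [22, 29, 41, 55, 62, 69, 77, 94, 101, 115, 123, 130, 141, 155, 177, 188, 195]

Fragment lengths:
  [0,22): 22 bp
  [22,29): 7 bp
  [29,41): 12 bp
  [41,55): 14 bp
  [55,62): 7 bp
  [62,69): 7 bp
  [69,77): 8 bp
  [77,94): 17 bp
  [94,101): 7 bp
  [101,115): 14 bp
  [115,123): 8 bp
  [123,130): 7 bp
  [130,141): 11 bp
  [141,155): 14 bp
  [155,177): 22 bp
  [177,188): 11 bp
  [188,195): 7 bp
  [195,209): 14 bp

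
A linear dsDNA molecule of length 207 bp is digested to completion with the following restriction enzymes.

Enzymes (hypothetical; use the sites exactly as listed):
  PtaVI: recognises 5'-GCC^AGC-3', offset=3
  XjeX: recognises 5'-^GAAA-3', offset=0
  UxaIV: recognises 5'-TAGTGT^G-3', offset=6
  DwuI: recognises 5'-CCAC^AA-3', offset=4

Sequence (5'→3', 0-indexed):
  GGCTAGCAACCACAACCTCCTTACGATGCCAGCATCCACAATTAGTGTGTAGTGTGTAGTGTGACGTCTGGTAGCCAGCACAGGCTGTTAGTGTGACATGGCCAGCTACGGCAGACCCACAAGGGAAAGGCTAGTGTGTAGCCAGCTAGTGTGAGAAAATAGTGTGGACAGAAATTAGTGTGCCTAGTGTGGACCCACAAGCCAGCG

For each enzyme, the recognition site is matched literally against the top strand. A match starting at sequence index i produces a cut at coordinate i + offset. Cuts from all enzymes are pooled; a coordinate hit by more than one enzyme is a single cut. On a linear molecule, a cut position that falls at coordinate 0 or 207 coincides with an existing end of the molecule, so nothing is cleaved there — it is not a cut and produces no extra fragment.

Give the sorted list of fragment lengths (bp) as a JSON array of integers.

Per-enzyme occurrences:
  PtaVI (GCCAGC, off=3): starts [27, 73, 100, 140, 200] → cuts [30, 76, 103, 143, 203]
  XjeX (GAAA, off=0): starts [124, 154, 170] → cuts [124, 154, 170]
  UxaIV (TAGTGTG, off=6): starts [42, 49, 56, 88, 131, 146, 159, 175, 184] → cuts [48, 55, 62, 94, 137, 152, 165, 181, 190]
  DwuI (CCACAA, off=4): starts [9, 35, 116, 194] → cuts [13, 39, 120, 198]

Pooled cuts: [13, 30, 39, 48, 55, 62, 76, 94, 103, 120, 124, 137, 143, 152, 154, 165, 170, 181, 190, 198, 203]

Fragments:
  [0,13): 13 bp
  [13,30): 17 bp
  [30,39): 9 bp
  [39,48): 9 bp
  [48,55): 7 bp
  [55,62): 7 bp
  [62,76): 14 bp
  [76,94): 18 bp
  [94,103): 9 bp
  [103,120): 17 bp
  [120,124): 4 bp
  [124,137): 13 bp
  [137,143): 6 bp
  [143,152): 9 bp
  [152,154): 2 bp
  [154,165): 11 bp
  [165,170): 5 bp
  [170,181): 11 bp
  [181,190): 9 bp
  [190,198): 8 bp
  [198,203): 5 bp
  [203,207): 4 bp

[2,4,4,5,5,6,7,7,8,9,9,9,9,9,11,11,13,13,14,17,17,18]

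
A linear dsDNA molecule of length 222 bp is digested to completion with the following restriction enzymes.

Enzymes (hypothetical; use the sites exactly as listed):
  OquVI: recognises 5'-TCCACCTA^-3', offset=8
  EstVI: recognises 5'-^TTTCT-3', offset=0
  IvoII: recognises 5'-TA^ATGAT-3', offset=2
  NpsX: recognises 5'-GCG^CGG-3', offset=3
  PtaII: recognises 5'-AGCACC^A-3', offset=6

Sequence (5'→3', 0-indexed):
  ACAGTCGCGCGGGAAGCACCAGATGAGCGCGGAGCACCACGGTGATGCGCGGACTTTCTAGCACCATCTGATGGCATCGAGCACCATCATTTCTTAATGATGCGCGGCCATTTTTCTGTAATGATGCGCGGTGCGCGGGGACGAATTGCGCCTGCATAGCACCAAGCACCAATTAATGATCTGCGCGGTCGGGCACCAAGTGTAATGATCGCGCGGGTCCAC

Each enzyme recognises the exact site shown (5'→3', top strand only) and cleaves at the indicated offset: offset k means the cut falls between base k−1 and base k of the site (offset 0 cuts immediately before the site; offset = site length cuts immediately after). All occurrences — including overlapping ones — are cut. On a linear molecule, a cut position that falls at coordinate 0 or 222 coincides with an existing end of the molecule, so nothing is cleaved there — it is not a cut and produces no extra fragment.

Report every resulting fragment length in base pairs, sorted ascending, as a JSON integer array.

[4,5,5,7,7,7,8,8,8,8,9,9,9,9,9,10,11,11,11,19,20,28]

Site scan:
  OquVI (TCCACCTA, off=8): no sites
  EstVI (TTTCT, off=0): starts [54, 89, 112] → cuts [54, 89, 112]
  IvoII (TAATGAT, off=2): starts [94, 118, 173, 202] → cuts [96, 120, 175, 204]
  NpsX (GCGCGG, off=3): starts [6, 26, 46, 101, 125, 132, 182, 210] → cuts [9, 29, 49, 104, 128, 135, 185, 213]
  PtaII (AGCACCA, off=6): starts [14, 32, 59, 79, 157, 164] → cuts [20, 38, 65, 85, 163, 170]

Pooled cuts: [9, 20, 29, 38, 49, 54, 65, 85, 89, 96, 104, 112, 120, 128, 135, 163, 170, 175, 185, 204, 213]

Fragments:
  [0,9): 9 bp
  [9,20): 11 bp
  [20,29): 9 bp
  [29,38): 9 bp
  [38,49): 11 bp
  [49,54): 5 bp
  [54,65): 11 bp
  [65,85): 20 bp
  [85,89): 4 bp
  [89,96): 7 bp
  [96,104): 8 bp
  [104,112): 8 bp
  [112,120): 8 bp
  [120,128): 8 bp
  [128,135): 7 bp
  [135,163): 28 bp
  [163,170): 7 bp
  [170,175): 5 bp
  [175,185): 10 bp
  [185,204): 19 bp
  [204,213): 9 bp
  [213,222): 9 bp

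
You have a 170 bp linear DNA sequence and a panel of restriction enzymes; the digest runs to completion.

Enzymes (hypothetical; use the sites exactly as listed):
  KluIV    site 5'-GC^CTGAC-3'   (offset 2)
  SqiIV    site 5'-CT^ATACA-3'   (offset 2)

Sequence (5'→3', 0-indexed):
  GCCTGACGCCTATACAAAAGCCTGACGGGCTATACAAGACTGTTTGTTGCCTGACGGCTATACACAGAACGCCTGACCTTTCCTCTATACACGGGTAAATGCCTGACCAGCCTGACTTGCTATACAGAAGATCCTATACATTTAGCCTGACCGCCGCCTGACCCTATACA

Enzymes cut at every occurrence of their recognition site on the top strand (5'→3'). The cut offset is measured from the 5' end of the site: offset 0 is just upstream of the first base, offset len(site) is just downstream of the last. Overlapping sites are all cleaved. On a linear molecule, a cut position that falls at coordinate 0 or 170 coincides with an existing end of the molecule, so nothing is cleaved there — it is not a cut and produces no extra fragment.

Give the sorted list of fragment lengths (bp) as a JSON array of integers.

Per-enzyme occurrences:
  KluIV GCCTGAC/2: at [0, 19, 48, 70, 100, 109, 144, 155] ⇒ [2, 21, 50, 72, 102, 111, 146, 157]
  SqiIV CTATACA/2: at [9, 29, 57, 84, 119, 133, 163] ⇒ [11, 31, 59, 86, 121, 135, 165]

Pooled cuts: [2, 11, 21, 31, 50, 59, 72, 86, 102, 111, 121, 135, 146, 157, 165]

Fragment lengths:
  [0,2): 2 bp
  [2,11): 9 bp
  [11,21): 10 bp
  [21,31): 10 bp
  [31,50): 19 bp
  [50,59): 9 bp
  [59,72): 13 bp
  [72,86): 14 bp
  [86,102): 16 bp
  [102,111): 9 bp
  [111,121): 10 bp
  [121,135): 14 bp
  [135,146): 11 bp
  [146,157): 11 bp
  [157,165): 8 bp
  [165,170): 5 bp

[2,5,8,9,9,9,10,10,10,11,11,13,14,14,16,19]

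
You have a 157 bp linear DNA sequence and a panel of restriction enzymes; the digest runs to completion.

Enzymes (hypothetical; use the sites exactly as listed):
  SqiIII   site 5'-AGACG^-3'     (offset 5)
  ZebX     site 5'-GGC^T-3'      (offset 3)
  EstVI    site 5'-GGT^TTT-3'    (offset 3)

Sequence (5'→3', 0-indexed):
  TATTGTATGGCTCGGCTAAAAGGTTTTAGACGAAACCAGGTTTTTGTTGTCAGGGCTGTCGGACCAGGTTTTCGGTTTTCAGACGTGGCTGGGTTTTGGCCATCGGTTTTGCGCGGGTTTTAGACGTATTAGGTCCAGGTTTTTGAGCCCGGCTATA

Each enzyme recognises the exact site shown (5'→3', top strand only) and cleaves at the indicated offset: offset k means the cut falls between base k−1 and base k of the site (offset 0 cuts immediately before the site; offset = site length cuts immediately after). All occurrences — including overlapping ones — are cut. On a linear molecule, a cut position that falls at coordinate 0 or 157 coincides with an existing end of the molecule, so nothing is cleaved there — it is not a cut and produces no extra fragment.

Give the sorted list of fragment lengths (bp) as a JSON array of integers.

[4,4,5,5,7,8,8,8,9,9,11,11,13,13,13,14,15]

Per-enzyme occurrences:
  SqiIII AGACG/5: at [27, 80, 121] ⇒ [32, 85, 126]
  ZebX GGCT/3: at [8, 13, 53, 86, 150] ⇒ [11, 16, 56, 89, 153]
  EstVI GGTTTT/3: at [21, 38, 66, 73, 91, 104, 115, 137] ⇒ [24, 41, 69, 76, 94, 107, 118, 140]

Pooled cuts: [11, 16, 24, 32, 41, 56, 69, 76, 85, 89, 94, 107, 118, 126, 140, 153]

Fragments:
  [0,11): 11 bp
  [11,16): 5 bp
  [16,24): 8 bp
  [24,32): 8 bp
  [32,41): 9 bp
  [41,56): 15 bp
  [56,69): 13 bp
  [69,76): 7 bp
  [76,85): 9 bp
  [85,89): 4 bp
  [89,94): 5 bp
  [94,107): 13 bp
  [107,118): 11 bp
  [118,126): 8 bp
  [126,140): 14 bp
  [140,153): 13 bp
  [153,157): 4 bp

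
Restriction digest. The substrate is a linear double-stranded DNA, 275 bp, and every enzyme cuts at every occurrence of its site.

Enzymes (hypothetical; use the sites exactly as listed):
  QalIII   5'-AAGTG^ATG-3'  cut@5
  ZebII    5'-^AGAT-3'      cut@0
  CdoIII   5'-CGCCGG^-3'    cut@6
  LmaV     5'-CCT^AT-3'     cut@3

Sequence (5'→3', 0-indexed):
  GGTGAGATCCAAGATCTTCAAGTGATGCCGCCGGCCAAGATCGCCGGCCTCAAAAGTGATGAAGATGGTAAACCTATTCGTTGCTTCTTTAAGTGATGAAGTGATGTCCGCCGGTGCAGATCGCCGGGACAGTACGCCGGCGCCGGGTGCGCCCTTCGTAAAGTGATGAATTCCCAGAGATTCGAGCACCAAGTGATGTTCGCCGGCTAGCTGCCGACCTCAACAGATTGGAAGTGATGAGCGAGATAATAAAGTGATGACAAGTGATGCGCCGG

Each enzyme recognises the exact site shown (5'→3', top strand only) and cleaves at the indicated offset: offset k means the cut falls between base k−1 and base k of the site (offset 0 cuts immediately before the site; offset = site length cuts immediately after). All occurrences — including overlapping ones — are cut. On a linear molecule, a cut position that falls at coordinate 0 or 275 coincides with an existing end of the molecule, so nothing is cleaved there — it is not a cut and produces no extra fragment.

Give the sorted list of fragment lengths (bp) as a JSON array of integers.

[3,3,4,4,6,7,7,8,9,10,10,10,10,11,11,11,12,12,13,13,13,13,18,18,19,20]

Per-enzyme occurrences:
  QalIII AAGTGATG/5: at [19, 53, 90, 98, 160, 190, 231, 251, 261] ⇒ [24, 58, 95, 103, 165, 195, 236, 256, 266]
  ZebII AGAT/0: at [4, 11, 37, 62, 117, 177, 224, 243] ⇒ [4, 11, 37, 62, 117, 177, 224, 243]
  CdoIII CGCCGG/6: at [28, 41, 108, 121, 134, 140, 200, 269] ⇒ [34, 47, 114, 127, 140, 146, 206] (position 275 is a terminus of the linear molecule — no cut)
  LmaV CCTAT/3: at [72] ⇒ [75]

All cut coordinates (distinct, sorted): [4, 11, 24, 34, 37, 47, 58, 62, 75, 95, 103, 114, 117, 127, 140, 146, 165, 177, 195, 206, 224, 236, 243, 256, 266]

Fragment lengths:
  [0,4): 4 bp
  [4,11): 7 bp
  [11,24): 13 bp
  [24,34): 10 bp
  [34,37): 3 bp
  [37,47): 10 bp
  [47,58): 11 bp
  [58,62): 4 bp
  [62,75): 13 bp
  [75,95): 20 bp
  [95,103): 8 bp
  [103,114): 11 bp
  [114,117): 3 bp
  [117,127): 10 bp
  [127,140): 13 bp
  [140,146): 6 bp
  [146,165): 19 bp
  [165,177): 12 bp
  [177,195): 18 bp
  [195,206): 11 bp
  [206,224): 18 bp
  [224,236): 12 bp
  [236,243): 7 bp
  [243,256): 13 bp
  [256,266): 10 bp
  [266,275): 9 bp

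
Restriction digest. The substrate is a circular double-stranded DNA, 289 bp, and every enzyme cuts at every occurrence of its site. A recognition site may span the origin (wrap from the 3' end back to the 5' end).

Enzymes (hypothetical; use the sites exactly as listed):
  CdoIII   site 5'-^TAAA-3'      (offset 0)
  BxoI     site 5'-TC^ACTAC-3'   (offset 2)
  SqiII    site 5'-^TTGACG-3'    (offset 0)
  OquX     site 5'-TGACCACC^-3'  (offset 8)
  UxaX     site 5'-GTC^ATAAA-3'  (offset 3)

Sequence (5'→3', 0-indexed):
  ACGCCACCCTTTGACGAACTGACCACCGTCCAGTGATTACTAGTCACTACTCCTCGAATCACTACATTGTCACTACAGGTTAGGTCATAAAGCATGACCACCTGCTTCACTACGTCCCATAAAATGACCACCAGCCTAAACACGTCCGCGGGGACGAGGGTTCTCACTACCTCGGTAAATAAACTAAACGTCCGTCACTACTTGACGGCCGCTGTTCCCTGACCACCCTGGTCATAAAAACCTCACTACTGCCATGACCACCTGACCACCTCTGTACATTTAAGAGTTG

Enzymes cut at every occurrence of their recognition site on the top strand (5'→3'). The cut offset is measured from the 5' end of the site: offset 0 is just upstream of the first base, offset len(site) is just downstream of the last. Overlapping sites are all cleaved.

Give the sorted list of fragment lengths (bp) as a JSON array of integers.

Scan for sites:
  CdoIII (TAAA, off=0): starts [87, 119, 136, 175, 179, 184, 234] → cuts [87, 119, 136, 175, 179, 184, 234]
  BxoI (TCACTAC, off=2): starts [43, 58, 69, 106, 163, 194, 242] → cuts [45, 60, 71, 108, 165, 196, 244]
  SqiII (TTGACG, off=0): starts [10, 201, 286] → cuts [10, 201, 286]
  OquX (TGACCACC, off=8): starts [19, 94, 124, 219, 254, 262] → cuts [27, 102, 132, 227, 262, 270]
  UxaX (GTCATAAA, off=3): starts [83, 230] → cuts [86, 233]

Pooled cuts: [10, 27, 45, 60, 71, 86, 87, 102, 108, 119, 132, 136, 165, 175, 179, 184, 196, 201, 227, 233, 234, 244, 262, 270, 286]

Fragment lengths:
  10→27: 17 bp
  27→45: 18 bp
  45→60: 15 bp
  60→71: 11 bp
  71→86: 15 bp
  86→87: 1 bp
  87→102: 15 bp
  102→108: 6 bp
  108→119: 11 bp
  119→132: 13 bp
  132→136: 4 bp
  136→165: 29 bp
  165→175: 10 bp
  175→179: 4 bp
  179→184: 5 bp
  184→196: 12 bp
  196→201: 5 bp
  201→227: 26 bp
  227→233: 6 bp
  233→234: 1 bp
  234→244: 10 bp
  244→262: 18 bp
  262→270: 8 bp
  270→286: 16 bp
  286→10 (wrap): 289-286+10 = 13 bp

[1,1,4,4,5,5,6,6,8,10,10,11,11,12,13,13,15,15,15,16,17,18,18,26,29]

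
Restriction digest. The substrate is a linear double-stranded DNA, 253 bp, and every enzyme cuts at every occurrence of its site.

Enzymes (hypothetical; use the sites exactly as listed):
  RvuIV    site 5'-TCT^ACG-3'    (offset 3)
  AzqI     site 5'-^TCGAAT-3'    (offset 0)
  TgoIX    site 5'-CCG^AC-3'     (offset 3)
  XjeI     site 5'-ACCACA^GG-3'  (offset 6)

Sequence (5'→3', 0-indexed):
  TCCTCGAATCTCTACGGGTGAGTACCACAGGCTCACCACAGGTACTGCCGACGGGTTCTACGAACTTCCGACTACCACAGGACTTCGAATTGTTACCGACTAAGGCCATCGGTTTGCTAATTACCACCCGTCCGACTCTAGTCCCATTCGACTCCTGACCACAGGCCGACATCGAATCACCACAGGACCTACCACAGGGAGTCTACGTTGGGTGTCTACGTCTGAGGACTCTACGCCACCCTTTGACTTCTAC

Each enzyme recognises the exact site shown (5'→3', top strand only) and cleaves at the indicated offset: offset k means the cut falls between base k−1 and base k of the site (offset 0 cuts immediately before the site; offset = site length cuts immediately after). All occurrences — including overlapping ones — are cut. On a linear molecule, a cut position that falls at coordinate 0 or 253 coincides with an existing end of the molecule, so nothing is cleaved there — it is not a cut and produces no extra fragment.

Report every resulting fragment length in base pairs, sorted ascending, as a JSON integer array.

Per-enzyme occurrences:
  RvuIV (TCTACG, off=3): starts [10, 56, 201, 214, 229] → cuts [13, 59, 204, 217, 232]
  AzqI (TCGAAT, off=0): starts [3, 84, 171] → cuts [3, 84, 171]
  TgoIX (CCGAC, off=3): starts [47, 67, 95, 131, 165] → cuts [50, 70, 98, 134, 168]
  XjeI (ACCACAGG, off=6): starts [23, 34, 73, 157, 178, 190] → cuts [29, 40, 79, 163, 184, 196]

Pooled cuts: [3, 13, 29, 40, 50, 59, 70, 79, 84, 98, 134, 163, 168, 171, 184, 196, 204, 217, 232]

Fragments:
  [0,3): 3 bp
  [3,13): 10 bp
  [13,29): 16 bp
  [29,40): 11 bp
  [40,50): 10 bp
  [50,59): 9 bp
  [59,70): 11 bp
  [70,79): 9 bp
  [79,84): 5 bp
  [84,98): 14 bp
  [98,134): 36 bp
  [134,163): 29 bp
  [163,168): 5 bp
  [168,171): 3 bp
  [171,184): 13 bp
  [184,196): 12 bp
  [196,204): 8 bp
  [204,217): 13 bp
  [217,232): 15 bp
  [232,253): 21 bp

[3,3,5,5,8,9,9,10,10,11,11,12,13,13,14,15,16,21,29,36]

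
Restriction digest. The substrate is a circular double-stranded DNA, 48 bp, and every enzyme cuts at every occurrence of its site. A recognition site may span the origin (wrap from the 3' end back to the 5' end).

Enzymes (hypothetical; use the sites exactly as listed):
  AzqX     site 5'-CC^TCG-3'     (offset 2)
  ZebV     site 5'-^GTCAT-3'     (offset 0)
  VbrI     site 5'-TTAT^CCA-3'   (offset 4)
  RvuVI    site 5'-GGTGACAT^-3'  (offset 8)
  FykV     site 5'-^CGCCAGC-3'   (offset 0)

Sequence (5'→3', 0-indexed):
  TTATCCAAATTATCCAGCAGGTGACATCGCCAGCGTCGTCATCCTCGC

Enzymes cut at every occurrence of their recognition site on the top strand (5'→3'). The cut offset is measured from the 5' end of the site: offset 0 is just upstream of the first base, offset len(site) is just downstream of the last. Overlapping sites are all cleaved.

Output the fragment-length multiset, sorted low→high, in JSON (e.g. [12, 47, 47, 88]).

[7,8,9,10,14]

Site scan:
  AzqX CCTCG/2: at [42] ⇒ [44]
  ZebV GTCAT/0: at [37] ⇒ [37]
  VbrI TTATCCA/4: at [0, 9] ⇒ [4, 13]
  RvuVI GGTGACAT/8: at [19] ⇒ [27]
  FykV CGCCAGC/0: at [27] ⇒ [27]

Pooled cuts: [4, 13, 27, 37, 44]

Fragment lengths:
  4→13: 9 bp
  13→27: 14 bp
  27→37: 10 bp
  37→44: 7 bp
  44→4 (wrap): 48-44+4 = 8 bp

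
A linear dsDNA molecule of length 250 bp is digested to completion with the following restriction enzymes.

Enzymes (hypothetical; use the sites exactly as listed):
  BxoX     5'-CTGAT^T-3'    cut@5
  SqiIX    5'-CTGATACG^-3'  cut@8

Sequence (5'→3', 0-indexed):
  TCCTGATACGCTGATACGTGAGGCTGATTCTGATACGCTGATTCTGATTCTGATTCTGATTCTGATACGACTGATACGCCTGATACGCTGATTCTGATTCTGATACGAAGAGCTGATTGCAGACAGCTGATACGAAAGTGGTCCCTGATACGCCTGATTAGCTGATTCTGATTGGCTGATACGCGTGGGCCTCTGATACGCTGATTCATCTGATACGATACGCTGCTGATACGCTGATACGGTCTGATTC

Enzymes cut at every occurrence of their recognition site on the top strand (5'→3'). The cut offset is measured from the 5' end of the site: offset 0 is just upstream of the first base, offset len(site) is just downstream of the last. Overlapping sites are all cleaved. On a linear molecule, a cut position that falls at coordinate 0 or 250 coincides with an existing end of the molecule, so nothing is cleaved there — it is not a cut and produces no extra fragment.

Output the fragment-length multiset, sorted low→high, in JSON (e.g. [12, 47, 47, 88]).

[2,5,5,5,6,6,6,6,6,6,7,8,8,8,9,9,9,9,9,10,10,10,11,12,16,17,17,18]

Per-enzyme occurrences:
  BxoX (CTGATT, off=5): starts [23, 37, 43, 49, 55, 87, 93, 112, 153, 161, 167, 200, 243] → cuts [28, 42, 48, 54, 60, 92, 98, 117, 158, 166, 172, 205, 248]
  SqiIX (CTGATACG, off=8): starts [2, 10, 29, 61, 70, 79, 99, 126, 144, 175, 192, 209, 225, 233] → cuts [10, 18, 37, 69, 78, 87, 107, 134, 152, 183, 200, 217, 233, 241]

All cut coordinates (distinct, sorted): [10, 18, 28, 37, 42, 48, 54, 60, 69, 78, 87, 92, 98, 107, 117, 134, 152, 158, 166, 172, 183, 200, 205, 217, 233, 241, 248]

Fragment lengths:
  [0,10): 10 bp
  [10,18): 8 bp
  [18,28): 10 bp
  [28,37): 9 bp
  [37,42): 5 bp
  [42,48): 6 bp
  [48,54): 6 bp
  [54,60): 6 bp
  [60,69): 9 bp
  [69,78): 9 bp
  [78,87): 9 bp
  [87,92): 5 bp
  [92,98): 6 bp
  [98,107): 9 bp
  [107,117): 10 bp
  [117,134): 17 bp
  [134,152): 18 bp
  [152,158): 6 bp
  [158,166): 8 bp
  [166,172): 6 bp
  [172,183): 11 bp
  [183,200): 17 bp
  [200,205): 5 bp
  [205,217): 12 bp
  [217,233): 16 bp
  [233,241): 8 bp
  [241,248): 7 bp
  [248,250): 2 bp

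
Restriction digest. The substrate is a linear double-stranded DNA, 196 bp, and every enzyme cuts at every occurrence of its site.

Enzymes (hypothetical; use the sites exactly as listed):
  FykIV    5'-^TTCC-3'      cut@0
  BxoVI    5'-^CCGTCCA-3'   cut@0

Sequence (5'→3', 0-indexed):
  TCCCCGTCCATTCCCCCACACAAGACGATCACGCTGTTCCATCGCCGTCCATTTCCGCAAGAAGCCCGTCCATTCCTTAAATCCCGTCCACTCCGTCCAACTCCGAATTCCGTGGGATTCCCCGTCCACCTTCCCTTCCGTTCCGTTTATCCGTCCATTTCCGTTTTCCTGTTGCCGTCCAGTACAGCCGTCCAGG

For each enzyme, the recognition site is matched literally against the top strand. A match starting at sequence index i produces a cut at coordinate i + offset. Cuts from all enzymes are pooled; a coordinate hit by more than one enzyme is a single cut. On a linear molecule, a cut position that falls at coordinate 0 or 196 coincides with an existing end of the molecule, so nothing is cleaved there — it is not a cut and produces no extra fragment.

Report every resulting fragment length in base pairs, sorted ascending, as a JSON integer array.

Per-enzyme occurrences:
  FykIV TTCC/0: at [10, 36, 52, 72, 107, 117, 130, 135, 140, 158, 165] ⇒ [10, 36, 52, 72, 107, 117, 130, 135, 140, 158, 165]
  BxoVI CCGTCCA/0: at [3, 44, 65, 83, 92, 121, 150, 174, 187] ⇒ [3, 44, 65, 83, 92, 121, 150, 174, 187]

All cut coordinates (distinct, sorted): [3, 10, 36, 44, 52, 65, 72, 83, 92, 107, 117, 121, 130, 135, 140, 150, 158, 165, 174, 187]

Fragment lengths:
  [0,3): 3 bp
  [3,10): 7 bp
  [10,36): 26 bp
  [36,44): 8 bp
  [44,52): 8 bp
  [52,65): 13 bp
  [65,72): 7 bp
  [72,83): 11 bp
  [83,92): 9 bp
  [92,107): 15 bp
  [107,117): 10 bp
  [117,121): 4 bp
  [121,130): 9 bp
  [130,135): 5 bp
  [135,140): 5 bp
  [140,150): 10 bp
  [150,158): 8 bp
  [158,165): 7 bp
  [165,174): 9 bp
  [174,187): 13 bp
  [187,196): 9 bp

[3,4,5,5,7,7,7,8,8,8,9,9,9,9,10,10,11,13,13,15,26]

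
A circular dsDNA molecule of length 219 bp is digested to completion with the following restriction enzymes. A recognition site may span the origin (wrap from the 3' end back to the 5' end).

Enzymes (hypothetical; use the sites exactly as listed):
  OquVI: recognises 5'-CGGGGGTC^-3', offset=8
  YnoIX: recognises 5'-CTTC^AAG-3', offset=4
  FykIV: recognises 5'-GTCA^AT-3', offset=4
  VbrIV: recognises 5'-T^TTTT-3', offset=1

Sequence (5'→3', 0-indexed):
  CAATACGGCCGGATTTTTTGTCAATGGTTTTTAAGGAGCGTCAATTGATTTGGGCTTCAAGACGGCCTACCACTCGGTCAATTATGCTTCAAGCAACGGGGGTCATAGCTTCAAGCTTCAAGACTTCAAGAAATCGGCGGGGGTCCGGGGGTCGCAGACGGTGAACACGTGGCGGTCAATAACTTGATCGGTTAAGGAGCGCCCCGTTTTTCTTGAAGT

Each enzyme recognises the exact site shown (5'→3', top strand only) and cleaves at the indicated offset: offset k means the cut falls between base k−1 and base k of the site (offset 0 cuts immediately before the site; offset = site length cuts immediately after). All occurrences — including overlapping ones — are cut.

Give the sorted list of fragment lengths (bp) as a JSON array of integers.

Site scan:
  OquVI (CGGGGGTC, off=8): starts [96, 137, 145] → cuts [104, 145, 153]
  YnoIX (CTTCAAG, off=4): starts [54, 86, 108, 115, 123] → cuts [58, 90, 112, 119, 127]
  FykIV (GTCAAT, off=4): starts [19, 39, 76, 174, 217] → cuts [2, 23, 43, 80, 178]
  VbrIV (TTTTT, off=1): starts [13, 14, 27, 206] → cuts [14, 15, 28, 207]

All cut coordinates (distinct, sorted): [2, 14, 15, 23, 28, 43, 58, 80, 90, 104, 112, 119, 127, 145, 153, 178, 207]

Fragments:
  2→14: 12 bp
  14→15: 1 bp
  15→23: 8 bp
  23→28: 5 bp
  28→43: 15 bp
  43→58: 15 bp
  58→80: 22 bp
  80→90: 10 bp
  90→104: 14 bp
  104→112: 8 bp
  112→119: 7 bp
  119→127: 8 bp
  127→145: 18 bp
  145→153: 8 bp
  153→178: 25 bp
  178→207: 29 bp
  207→2 (wrap): 219-207+2 = 14 bp

[1,5,7,8,8,8,8,10,12,14,14,15,15,18,22,25,29]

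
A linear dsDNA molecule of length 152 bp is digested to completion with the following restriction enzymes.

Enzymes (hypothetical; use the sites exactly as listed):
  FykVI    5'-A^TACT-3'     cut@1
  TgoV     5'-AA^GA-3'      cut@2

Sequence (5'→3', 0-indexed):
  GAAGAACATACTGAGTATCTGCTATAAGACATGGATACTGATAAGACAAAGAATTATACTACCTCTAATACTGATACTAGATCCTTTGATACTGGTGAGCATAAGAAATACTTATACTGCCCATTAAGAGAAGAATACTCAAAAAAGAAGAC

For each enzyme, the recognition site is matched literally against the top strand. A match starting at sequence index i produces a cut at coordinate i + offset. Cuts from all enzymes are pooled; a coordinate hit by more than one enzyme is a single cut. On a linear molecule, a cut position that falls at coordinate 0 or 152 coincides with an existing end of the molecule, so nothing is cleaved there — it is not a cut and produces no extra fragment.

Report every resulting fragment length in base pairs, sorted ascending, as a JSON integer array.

[3,3,3,3,4,5,5,6,6,6,6,8,9,11,12,13,15,15,19]

Site scan:
  FykVI ATACT/1: at [7, 34, 55, 67, 73, 88, 107, 113, 134] ⇒ [8, 35, 56, 68, 74, 89, 108, 114, 135]
  TgoV AAGA/2: at [1, 25, 42, 48, 102, 125, 130, 144, 147] ⇒ [3, 27, 44, 50, 104, 127, 132, 146, 149]

Pooled cuts: [3, 8, 27, 35, 44, 50, 56, 68, 74, 89, 104, 108, 114, 127, 132, 135, 146, 149]

Fragment lengths:
  [0,3): 3 bp
  [3,8): 5 bp
  [8,27): 19 bp
  [27,35): 8 bp
  [35,44): 9 bp
  [44,50): 6 bp
  [50,56): 6 bp
  [56,68): 12 bp
  [68,74): 6 bp
  [74,89): 15 bp
  [89,104): 15 bp
  [104,108): 4 bp
  [108,114): 6 bp
  [114,127): 13 bp
  [127,132): 5 bp
  [132,135): 3 bp
  [135,146): 11 bp
  [146,149): 3 bp
  [149,152): 3 bp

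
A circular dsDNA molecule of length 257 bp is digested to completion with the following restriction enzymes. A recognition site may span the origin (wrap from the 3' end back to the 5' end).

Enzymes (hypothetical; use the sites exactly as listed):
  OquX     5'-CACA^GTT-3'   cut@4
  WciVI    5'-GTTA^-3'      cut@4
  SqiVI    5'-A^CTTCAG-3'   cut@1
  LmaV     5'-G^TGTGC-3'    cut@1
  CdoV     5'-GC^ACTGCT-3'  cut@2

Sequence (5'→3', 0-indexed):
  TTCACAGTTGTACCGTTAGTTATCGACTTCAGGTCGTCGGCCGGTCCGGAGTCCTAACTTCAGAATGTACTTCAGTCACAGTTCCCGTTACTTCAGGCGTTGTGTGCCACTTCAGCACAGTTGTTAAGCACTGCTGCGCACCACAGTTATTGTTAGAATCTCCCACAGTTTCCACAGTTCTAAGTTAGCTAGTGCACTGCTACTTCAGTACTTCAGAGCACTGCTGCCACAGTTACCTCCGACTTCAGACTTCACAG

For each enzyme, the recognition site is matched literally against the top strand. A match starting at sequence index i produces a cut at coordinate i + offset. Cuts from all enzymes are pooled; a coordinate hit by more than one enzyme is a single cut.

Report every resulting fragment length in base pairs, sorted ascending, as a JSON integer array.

Site scan:
  OquX CACAGTT/4: at [2, 76, 115, 141, 163, 172, 227, 252] ⇒ [6, 80, 119, 145, 167, 176, 231, 256]
  WciVI GTTA/4: at [14, 18, 86, 122, 145, 151, 183, 231] ⇒ [18, 22, 90, 126, 149, 155, 187, 235]
  SqiVI ACTTCAG/1: at [25, 56, 68, 89, 108, 201, 209, 241] ⇒ [26, 57, 69, 90, 109, 202, 210, 242]
  LmaV GTGTGC/1: at [101] ⇒ [102]
  CdoV GCACTGCT/2: at [127, 193, 217] ⇒ [129, 195, 219]

All cut coordinates (distinct, sorted): [6, 18, 22, 26, 57, 69, 80, 90, 102, 109, 119, 126, 129, 145, 149, 155, 167, 176, 187, 195, 202, 210, 219, 231, 235, 242, 256]

Fragments:
  6→18: 12 bp
  18→22: 4 bp
  22→26: 4 bp
  26→57: 31 bp
  57→69: 12 bp
  69→80: 11 bp
  80→90: 10 bp
  90→102: 12 bp
  102→109: 7 bp
  109→119: 10 bp
  119→126: 7 bp
  126→129: 3 bp
  129→145: 16 bp
  145→149: 4 bp
  149→155: 6 bp
  155→167: 12 bp
  167→176: 9 bp
  176→187: 11 bp
  187→195: 8 bp
  195→202: 7 bp
  202→210: 8 bp
  210→219: 9 bp
  219→231: 12 bp
  231→235: 4 bp
  235→242: 7 bp
  242→256: 14 bp
  256→6 (wrap): 257-256+6 = 7 bp

[3,4,4,4,4,6,7,7,7,7,7,8,8,9,9,10,10,11,11,12,12,12,12,12,14,16,31]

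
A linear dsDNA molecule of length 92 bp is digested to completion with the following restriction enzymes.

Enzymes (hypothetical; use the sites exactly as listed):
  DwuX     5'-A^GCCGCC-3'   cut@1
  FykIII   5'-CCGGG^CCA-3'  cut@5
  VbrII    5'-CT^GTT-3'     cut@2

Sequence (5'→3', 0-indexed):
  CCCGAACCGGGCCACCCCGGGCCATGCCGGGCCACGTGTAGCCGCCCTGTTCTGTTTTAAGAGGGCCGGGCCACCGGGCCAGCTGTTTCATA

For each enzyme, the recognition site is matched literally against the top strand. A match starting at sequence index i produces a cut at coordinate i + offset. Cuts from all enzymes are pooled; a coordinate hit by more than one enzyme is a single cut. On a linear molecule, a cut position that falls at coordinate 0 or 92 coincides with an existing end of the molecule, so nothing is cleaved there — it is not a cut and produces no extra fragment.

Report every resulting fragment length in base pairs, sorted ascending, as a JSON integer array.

Scan for sites:
  DwuX AGCCGCC/1: at [39] ⇒ [40]
  FykIII CCGGGCCA/5: at [6, 16, 26, 65, 73] ⇒ [11, 21, 31, 70, 78]
  VbrII CTGTT/2: at [46, 51, 82] ⇒ [48, 53, 84]

Pooled cuts: [11, 21, 31, 40, 48, 53, 70, 78, 84]

Fragment lengths:
  [0,11): 11 bp
  [11,21): 10 bp
  [21,31): 10 bp
  [31,40): 9 bp
  [40,48): 8 bp
  [48,53): 5 bp
  [53,70): 17 bp
  [70,78): 8 bp
  [78,84): 6 bp
  [84,92): 8 bp

[5,6,8,8,8,9,10,10,11,17]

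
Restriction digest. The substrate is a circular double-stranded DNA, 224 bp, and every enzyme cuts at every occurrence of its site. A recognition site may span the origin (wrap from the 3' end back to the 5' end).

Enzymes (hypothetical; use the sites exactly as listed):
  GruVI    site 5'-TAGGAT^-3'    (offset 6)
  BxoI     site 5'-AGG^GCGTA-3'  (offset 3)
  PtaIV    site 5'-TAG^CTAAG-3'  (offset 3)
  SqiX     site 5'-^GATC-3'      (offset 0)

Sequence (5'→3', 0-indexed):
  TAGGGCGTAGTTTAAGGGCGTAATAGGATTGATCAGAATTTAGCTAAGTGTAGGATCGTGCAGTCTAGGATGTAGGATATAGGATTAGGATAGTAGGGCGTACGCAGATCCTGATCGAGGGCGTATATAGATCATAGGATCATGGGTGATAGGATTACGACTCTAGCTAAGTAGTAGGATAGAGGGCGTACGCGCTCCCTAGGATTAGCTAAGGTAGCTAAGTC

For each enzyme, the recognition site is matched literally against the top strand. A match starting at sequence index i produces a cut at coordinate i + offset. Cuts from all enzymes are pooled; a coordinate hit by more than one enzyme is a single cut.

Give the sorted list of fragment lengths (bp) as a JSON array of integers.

Site scan:
  GruVI TAGGAT/6: at [23, 50, 65, 72, 79, 85, 134, 149, 174, 199] ⇒ [29, 56, 71, 78, 85, 91, 140, 155, 180, 205]
  BxoI AGGGCGTA/3: at [1, 14, 94, 117, 182] ⇒ [4, 17, 97, 120, 185]
  PtaIV TAGCTAAG/3: at [40, 163, 205, 214] ⇒ [43, 166, 208, 217]
  SqiX GATC/0: at [30, 53, 106, 112, 129, 137] ⇒ [30, 53, 106, 112, 129, 137]

All cut coordinates (distinct, sorted): [4, 17, 29, 30, 43, 53, 56, 71, 78, 85, 91, 97, 106, 112, 120, 129, 137, 140, 155, 166, 180, 185, 205, 208, 217]

Fragment lengths:
  4→17: 13 bp
  17→29: 12 bp
  29→30: 1 bp
  30→43: 13 bp
  43→53: 10 bp
  53→56: 3 bp
  56→71: 15 bp
  71→78: 7 bp
  78→85: 7 bp
  85→91: 6 bp
  91→97: 6 bp
  97→106: 9 bp
  106→112: 6 bp
  112→120: 8 bp
  120→129: 9 bp
  129→137: 8 bp
  137→140: 3 bp
  140→155: 15 bp
  155→166: 11 bp
  166→180: 14 bp
  180→185: 5 bp
  185→205: 20 bp
  205→208: 3 bp
  208→217: 9 bp
  217→4 (wrap): 224-217+4 = 11 bp

[1,3,3,3,5,6,6,6,7,7,8,8,9,9,9,10,11,11,12,13,13,14,15,15,20]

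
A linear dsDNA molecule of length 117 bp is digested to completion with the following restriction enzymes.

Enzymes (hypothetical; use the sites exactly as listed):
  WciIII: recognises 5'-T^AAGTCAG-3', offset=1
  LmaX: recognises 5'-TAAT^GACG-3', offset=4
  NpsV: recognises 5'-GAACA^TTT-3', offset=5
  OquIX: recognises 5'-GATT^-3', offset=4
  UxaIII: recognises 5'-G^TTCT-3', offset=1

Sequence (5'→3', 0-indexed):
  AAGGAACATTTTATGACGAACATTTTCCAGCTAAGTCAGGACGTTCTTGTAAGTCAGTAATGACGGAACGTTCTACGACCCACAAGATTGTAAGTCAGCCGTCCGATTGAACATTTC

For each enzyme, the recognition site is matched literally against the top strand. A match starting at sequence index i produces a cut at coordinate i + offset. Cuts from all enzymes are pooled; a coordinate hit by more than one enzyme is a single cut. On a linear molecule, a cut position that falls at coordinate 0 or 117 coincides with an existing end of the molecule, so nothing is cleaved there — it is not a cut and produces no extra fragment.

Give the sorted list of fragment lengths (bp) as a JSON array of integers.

Per-enzyme occurrences:
  WciIII (TAAGTCAG, off=1): starts [31, 49, 90] → cuts [32, 50, 91]
  LmaX (TAATGACG, off=4): starts [57] → cuts [61]
  NpsV (GAACATTT, off=5): starts [3, 17, 108] → cuts [8, 22, 113]
  OquIX (GATT, off=4): starts [85, 104] → cuts [89, 108]
  UxaIII (GTTCT, off=1): starts [42, 69] → cuts [43, 70]

All cut coordinates (distinct, sorted): [8, 22, 32, 43, 50, 61, 70, 89, 91, 108, 113]

Fragments:
  [0,8): 8 bp
  [8,22): 14 bp
  [22,32): 10 bp
  [32,43): 11 bp
  [43,50): 7 bp
  [50,61): 11 bp
  [61,70): 9 bp
  [70,89): 19 bp
  [89,91): 2 bp
  [91,108): 17 bp
  [108,113): 5 bp
  [113,117): 4 bp

[2,4,5,7,8,9,10,11,11,14,17,19]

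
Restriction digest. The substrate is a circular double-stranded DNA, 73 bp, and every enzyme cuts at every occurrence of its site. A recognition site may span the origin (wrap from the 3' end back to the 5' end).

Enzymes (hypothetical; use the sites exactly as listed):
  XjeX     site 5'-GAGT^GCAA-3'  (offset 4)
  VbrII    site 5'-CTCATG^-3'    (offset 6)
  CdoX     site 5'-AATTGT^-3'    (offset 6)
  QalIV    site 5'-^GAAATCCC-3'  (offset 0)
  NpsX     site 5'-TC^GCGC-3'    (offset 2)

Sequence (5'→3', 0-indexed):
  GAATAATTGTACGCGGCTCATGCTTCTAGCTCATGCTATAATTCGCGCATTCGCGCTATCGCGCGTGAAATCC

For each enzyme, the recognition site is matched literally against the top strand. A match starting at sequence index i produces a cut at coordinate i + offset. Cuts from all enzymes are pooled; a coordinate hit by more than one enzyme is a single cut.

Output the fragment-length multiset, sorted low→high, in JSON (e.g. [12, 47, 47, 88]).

Site scan:
  XjeX (GAGTGCAA, off=4): no sites
  VbrII CTCATG/6: at [16, 29] ⇒ [22, 35]
  CdoX AATTGT/6: at [4] ⇒ [10]
  QalIV (GAAATCCC, off=0): no sites
  NpsX TCGCGC/2: at [42, 50, 58] ⇒ [44, 52, 60]

All cut coordinates (distinct, sorted): [10, 22, 35, 44, 52, 60]

Fragments:
  10→22: 12 bp
  22→35: 13 bp
  35→44: 9 bp
  44→52: 8 bp
  52→60: 8 bp
  60→10 (wrap): 73-60+10 = 23 bp

[8,8,9,12,13,23]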